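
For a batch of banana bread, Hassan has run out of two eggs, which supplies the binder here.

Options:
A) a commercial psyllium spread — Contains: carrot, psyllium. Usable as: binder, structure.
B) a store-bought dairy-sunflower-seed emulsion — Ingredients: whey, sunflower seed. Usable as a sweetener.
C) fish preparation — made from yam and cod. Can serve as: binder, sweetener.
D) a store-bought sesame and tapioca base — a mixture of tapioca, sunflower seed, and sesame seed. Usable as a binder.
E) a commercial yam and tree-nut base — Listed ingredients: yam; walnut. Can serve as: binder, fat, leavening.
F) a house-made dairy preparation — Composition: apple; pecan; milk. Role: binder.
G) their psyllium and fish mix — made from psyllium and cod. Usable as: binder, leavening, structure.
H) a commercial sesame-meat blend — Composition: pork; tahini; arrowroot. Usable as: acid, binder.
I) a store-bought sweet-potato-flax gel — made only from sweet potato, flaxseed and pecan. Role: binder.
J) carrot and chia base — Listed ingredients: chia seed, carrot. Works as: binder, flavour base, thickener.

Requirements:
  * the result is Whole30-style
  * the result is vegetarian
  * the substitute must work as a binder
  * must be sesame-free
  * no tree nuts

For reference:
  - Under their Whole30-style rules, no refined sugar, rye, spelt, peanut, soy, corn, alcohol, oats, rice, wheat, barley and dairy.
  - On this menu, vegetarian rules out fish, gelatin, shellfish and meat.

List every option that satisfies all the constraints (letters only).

A, J

A: every rule checks out — OK
B: not usable as a binder; has whey, so not Whole30-style — reject
C: has cod, so not vegetarian — out
D: has sesame seed, so not sesame-free — no
E: has walnut, so not tree-nut-free — reject
F: has milk, so not Whole30-style; has pecan, so not tree-nut-free — no
G: has cod, so not vegetarian — no
H: has pork, so not vegetarian; has tahini, so not sesame-free — out
I: has pecan, so not tree-nut-free — no
J: nothing on the exclusion list — OK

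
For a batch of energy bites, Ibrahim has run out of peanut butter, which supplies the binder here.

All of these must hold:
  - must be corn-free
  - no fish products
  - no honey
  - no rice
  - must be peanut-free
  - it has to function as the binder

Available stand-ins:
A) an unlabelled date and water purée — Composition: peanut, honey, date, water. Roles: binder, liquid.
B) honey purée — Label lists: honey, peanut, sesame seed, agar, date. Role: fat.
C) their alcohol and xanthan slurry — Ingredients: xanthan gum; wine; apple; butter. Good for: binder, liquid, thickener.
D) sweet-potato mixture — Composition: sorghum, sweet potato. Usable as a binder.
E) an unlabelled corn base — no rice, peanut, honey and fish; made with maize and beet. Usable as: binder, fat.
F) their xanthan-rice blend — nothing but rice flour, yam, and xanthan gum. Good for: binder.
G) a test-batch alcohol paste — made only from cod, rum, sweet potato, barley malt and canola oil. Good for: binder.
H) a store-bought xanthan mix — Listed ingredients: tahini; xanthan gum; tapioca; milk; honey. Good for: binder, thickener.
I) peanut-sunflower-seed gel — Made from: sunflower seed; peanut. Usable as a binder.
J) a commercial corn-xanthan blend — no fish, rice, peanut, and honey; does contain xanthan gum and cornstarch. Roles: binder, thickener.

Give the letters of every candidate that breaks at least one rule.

A: has honey, so not honey-free; has peanut, so not peanut-free — no
B: not usable as a binder; has honey, so not honey-free (and 1 more) — no
C: every rule checks out — OK
D: no fish, no honey — valid
E: has maize, so not corn-free — out
F: has rice flour, so not rice-free — out
G: has cod, so not fish-free — no
H: has honey, so not honey-free — reject
I: has peanut, so not peanut-free — reject
J: has cornstarch, so not corn-free — reject

A, B, E, F, G, H, I, J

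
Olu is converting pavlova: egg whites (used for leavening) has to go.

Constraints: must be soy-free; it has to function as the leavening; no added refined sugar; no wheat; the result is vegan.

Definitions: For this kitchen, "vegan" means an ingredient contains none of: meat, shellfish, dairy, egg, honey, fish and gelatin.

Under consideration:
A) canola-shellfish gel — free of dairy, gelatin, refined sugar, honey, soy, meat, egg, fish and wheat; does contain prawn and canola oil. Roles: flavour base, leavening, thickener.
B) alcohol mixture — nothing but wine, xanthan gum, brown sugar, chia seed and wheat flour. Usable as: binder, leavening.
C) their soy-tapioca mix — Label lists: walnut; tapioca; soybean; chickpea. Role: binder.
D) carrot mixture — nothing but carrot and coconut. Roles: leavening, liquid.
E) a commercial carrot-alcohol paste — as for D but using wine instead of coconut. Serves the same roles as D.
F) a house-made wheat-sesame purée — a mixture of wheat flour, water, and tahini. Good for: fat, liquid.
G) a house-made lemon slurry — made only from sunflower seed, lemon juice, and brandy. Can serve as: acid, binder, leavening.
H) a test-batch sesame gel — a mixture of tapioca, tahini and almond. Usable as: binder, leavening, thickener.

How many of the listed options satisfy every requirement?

A: has prawn, so not vegan — no
B: has brown sugar, so not no-added-sugar; has wheat flour, so not wheat-free — out
C: not usable as a leavening; has soybean, so not soy-free — out
D: only coconut and carrot; none excluded — keep
E: only wine and carrot; none excluded — keep
F: not usable as a leavening; has wheat flour, so not wheat-free — reject
G: all constraints satisfied — valid
H: every rule checks out — keep

4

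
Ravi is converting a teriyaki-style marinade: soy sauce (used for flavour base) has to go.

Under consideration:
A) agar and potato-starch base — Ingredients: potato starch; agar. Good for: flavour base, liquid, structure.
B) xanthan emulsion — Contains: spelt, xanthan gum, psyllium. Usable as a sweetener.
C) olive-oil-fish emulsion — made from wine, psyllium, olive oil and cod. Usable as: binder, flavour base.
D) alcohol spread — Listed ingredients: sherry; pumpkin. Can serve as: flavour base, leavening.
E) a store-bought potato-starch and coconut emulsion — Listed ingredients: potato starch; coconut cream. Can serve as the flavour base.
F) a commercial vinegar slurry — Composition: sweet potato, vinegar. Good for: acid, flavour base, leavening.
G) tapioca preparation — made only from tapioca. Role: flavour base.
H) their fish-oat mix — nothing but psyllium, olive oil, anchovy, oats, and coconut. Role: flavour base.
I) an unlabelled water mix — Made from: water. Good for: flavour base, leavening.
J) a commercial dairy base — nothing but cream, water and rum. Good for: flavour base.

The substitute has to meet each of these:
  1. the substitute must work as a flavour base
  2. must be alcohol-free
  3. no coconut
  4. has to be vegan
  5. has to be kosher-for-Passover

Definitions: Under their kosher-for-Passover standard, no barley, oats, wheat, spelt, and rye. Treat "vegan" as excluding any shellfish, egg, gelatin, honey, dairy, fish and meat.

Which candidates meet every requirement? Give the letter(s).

A, F, G, I

A: works as a flavour base, no alcohol, kosher-for-Passover — valid
B: not usable as a flavour base; has spelt, so not kosher-for-Passover — out
C: has cod, so not vegan; has wine, so not alcohol-free — out
D: has sherry, so not alcohol-free — out
E: has coconut cream, so not coconut-free — out
F: works as a flavour base, kosher-for-Passover, no alcohol — OK
G: nothing on the exclusion list — keep
H: has oats, so not kosher-for-Passover; has anchovy, so not vegan (and 1 more) — reject
I: every rule checks out — keep
J: has cream, so not vegan; has rum, so not alcohol-free — no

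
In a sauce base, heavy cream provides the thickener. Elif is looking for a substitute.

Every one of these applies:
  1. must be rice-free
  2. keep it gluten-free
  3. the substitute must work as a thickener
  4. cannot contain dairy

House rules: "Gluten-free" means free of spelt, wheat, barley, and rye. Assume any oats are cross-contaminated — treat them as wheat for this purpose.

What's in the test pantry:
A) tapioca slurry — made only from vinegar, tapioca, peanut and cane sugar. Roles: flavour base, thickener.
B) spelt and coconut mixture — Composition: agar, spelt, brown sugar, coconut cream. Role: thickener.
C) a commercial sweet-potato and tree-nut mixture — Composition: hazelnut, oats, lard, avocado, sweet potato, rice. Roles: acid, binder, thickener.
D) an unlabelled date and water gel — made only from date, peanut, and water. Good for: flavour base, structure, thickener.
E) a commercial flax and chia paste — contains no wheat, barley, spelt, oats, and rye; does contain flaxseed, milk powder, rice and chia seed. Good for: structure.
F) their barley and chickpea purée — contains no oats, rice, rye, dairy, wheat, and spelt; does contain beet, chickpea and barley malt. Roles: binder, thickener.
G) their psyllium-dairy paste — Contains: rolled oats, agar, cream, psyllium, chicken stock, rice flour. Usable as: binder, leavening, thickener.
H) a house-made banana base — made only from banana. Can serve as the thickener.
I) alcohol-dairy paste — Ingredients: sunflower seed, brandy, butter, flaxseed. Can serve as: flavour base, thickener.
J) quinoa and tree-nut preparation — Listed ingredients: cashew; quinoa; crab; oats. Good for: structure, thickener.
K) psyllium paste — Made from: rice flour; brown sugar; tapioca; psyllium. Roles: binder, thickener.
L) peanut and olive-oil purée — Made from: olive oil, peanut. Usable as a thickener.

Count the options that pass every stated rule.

4

A: nothing on the exclusion list — valid
B: has spelt, so not gluten-free — reject
C: has oats, so not gluten-free; has rice, so not rice-free — out
D: only peanut, date and water; none excluded — keep
E: not usable as a thickener; has rice, so not rice-free (and 1 more) — out
F: has barley malt, so not gluten-free — out
G: has rolled oats, so not gluten-free; has rice flour, so not rice-free (and 1 more) — reject
H: only banana; none excluded — keep
I: has butter, so not dairy-free — out
J: has oats, so not gluten-free — no
K: has rice flour, so not rice-free — reject
L: nothing on the exclusion list — valid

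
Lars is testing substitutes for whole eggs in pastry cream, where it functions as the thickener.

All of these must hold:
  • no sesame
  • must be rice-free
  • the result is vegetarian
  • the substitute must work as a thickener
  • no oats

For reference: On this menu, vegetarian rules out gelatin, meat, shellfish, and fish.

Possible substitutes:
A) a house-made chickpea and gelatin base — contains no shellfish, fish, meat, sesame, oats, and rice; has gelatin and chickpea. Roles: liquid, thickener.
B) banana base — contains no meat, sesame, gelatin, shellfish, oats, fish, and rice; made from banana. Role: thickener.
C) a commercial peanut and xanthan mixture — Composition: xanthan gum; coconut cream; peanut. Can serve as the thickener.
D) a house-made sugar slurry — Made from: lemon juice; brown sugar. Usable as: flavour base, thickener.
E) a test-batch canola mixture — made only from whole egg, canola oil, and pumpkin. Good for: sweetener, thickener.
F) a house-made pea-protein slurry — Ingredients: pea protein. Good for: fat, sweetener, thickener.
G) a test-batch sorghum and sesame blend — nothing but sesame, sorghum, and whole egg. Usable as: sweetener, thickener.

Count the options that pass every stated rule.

A: has gelatin, so not vegetarian — no
B: works as a thickener, no oats, no rice — valid
C: works as a thickener, no oats, vegetarian — OK
D: vegetarian, no rice — valid
E: all constraints satisfied — OK
F: every rule checks out — OK
G: has sesame, so not sesame-free — reject

5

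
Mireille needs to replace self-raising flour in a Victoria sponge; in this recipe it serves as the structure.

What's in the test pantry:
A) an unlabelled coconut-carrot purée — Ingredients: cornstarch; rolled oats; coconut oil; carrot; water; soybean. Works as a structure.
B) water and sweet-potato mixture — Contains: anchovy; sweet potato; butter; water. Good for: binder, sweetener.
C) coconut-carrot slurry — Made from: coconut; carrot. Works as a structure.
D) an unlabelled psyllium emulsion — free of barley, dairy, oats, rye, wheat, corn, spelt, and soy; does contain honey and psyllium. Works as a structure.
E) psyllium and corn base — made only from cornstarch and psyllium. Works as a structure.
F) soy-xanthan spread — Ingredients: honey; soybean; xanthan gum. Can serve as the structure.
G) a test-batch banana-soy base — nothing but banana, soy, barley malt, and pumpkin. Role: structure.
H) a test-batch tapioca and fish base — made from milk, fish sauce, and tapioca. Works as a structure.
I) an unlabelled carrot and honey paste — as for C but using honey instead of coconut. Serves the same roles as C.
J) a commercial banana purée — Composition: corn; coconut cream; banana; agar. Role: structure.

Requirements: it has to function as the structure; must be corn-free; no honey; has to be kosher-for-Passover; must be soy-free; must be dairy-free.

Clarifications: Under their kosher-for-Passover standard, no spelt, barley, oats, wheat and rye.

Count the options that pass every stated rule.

A: has rolled oats, so not kosher-for-Passover; has cornstarch, so not corn-free (and 1 more) — reject
B: not usable as a structure; has butter, so not dairy-free — out
C: nothing on the exclusion list — valid
D: has honey, so not honey-free — no
E: has cornstarch, so not corn-free — no
F: has honey, so not honey-free; has soybean, so not soy-free — out
G: has barley malt, so not kosher-for-Passover; has soy, so not soy-free — reject
H: has milk, so not dairy-free — out
I: has honey, so not honey-free — reject
J: has corn, so not corn-free — reject

1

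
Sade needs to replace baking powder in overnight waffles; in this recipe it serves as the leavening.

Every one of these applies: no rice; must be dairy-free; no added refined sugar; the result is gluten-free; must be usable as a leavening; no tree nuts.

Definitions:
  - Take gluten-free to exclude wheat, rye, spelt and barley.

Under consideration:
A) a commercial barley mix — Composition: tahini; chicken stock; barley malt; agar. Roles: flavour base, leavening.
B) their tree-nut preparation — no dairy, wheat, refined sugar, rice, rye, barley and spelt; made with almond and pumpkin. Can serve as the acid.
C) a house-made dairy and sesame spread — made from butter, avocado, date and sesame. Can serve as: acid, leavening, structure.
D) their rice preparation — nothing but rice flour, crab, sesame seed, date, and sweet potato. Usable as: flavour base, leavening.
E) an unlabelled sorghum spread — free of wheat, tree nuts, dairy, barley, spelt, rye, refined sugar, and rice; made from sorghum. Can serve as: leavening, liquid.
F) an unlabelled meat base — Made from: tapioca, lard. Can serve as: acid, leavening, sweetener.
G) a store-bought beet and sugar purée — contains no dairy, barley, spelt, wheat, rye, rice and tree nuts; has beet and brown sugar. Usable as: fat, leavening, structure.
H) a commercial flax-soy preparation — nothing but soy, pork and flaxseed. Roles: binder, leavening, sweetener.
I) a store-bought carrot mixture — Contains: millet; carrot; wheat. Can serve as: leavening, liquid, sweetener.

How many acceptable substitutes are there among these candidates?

3

A: has barley malt, so not gluten-free — out
B: not usable as a leavening; has almond, so not tree-nut-free — no
C: has butter, so not dairy-free — reject
D: has rice flour, so not rice-free — no
E: no refined sugar, no rice — keep
F: works as a leavening, gluten-free, no rice — OK
G: has brown sugar, so not no-added-sugar — no
H: all constraints satisfied — valid
I: has wheat, so not gluten-free — no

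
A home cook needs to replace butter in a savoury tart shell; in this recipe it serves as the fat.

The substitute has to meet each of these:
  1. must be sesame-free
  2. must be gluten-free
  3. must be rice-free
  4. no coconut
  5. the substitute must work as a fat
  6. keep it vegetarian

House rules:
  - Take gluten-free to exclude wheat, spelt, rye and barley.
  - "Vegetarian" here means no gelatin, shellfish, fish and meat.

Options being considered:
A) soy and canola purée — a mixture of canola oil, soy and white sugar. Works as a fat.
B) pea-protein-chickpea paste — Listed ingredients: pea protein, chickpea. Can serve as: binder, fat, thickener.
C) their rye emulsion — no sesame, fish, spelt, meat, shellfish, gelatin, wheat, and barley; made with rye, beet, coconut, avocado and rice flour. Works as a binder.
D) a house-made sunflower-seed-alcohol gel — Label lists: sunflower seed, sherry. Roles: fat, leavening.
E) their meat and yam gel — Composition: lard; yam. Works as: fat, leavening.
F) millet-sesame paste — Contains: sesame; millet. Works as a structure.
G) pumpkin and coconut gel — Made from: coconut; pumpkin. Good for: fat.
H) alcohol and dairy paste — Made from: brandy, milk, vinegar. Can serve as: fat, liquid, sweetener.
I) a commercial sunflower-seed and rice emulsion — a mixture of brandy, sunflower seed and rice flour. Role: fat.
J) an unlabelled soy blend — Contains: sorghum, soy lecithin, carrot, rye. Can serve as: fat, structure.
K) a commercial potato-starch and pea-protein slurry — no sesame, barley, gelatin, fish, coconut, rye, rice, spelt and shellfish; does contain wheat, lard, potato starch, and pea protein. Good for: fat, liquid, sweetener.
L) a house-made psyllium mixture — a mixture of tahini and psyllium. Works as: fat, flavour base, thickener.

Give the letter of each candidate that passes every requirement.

A: no rice, vegetarian — OK
B: nothing on the exclusion list — valid
C: not usable as a fat; has rye, so not gluten-free (and 2 more) — no
D: nothing on the exclusion list — keep
E: has lard, so not vegetarian — out
F: not usable as a fat; has sesame, so not sesame-free — no
G: has coconut, so not coconut-free — out
H: no coconut, gluten-free — valid
I: has rice flour, so not rice-free — out
J: has rye, so not gluten-free — no
K: has wheat, so not gluten-free; has lard, so not vegetarian — out
L: has tahini, so not sesame-free — out

A, B, D, H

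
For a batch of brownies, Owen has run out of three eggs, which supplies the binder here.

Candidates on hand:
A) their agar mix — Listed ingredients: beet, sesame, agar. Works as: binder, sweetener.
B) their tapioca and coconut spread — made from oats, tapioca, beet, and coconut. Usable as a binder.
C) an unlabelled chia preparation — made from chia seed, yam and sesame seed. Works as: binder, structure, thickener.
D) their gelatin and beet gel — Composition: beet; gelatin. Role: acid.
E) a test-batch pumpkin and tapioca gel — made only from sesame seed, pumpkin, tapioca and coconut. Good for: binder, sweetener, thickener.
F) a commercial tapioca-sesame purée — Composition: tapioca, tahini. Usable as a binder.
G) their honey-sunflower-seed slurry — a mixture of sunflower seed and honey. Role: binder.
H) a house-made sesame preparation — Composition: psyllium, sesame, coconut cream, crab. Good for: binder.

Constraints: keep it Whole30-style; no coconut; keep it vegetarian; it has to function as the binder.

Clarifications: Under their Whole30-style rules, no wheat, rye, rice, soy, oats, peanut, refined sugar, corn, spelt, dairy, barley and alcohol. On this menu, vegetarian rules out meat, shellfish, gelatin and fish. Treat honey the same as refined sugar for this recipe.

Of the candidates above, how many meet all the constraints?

A: only sesame, beet, and agar; none excluded — OK
B: has oats, so not Whole30-style; has coconut, so not coconut-free — out
C: only sesame seed, chia seed and yam; none excluded — valid
D: not usable as a binder; has gelatin, so not vegetarian — no
E: has coconut, so not coconut-free — reject
F: all constraints satisfied — keep
G: has honey, so not Whole30-style — out
H: has crab, so not vegetarian; has coconut cream, so not coconut-free — no

3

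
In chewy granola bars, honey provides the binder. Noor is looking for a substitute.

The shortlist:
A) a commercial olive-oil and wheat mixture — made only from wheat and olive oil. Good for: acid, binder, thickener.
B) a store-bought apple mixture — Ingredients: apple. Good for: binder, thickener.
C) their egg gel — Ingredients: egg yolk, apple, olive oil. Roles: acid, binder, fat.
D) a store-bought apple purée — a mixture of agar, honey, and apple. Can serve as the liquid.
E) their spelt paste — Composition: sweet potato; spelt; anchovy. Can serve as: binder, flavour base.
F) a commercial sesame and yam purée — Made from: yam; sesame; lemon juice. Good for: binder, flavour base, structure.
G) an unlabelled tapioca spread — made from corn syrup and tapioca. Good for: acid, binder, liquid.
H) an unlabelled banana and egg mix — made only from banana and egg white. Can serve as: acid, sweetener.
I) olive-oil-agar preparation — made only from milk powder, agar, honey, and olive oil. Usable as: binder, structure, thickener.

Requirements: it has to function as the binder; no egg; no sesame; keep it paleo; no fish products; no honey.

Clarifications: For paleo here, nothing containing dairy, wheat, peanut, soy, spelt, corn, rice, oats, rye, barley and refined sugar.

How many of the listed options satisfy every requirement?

1

A: has wheat, so not paleo — no
B: works as a binder, no sesame, no egg — keep
C: has egg yolk, so not egg-free — no
D: not usable as a binder; has honey, so not honey-free — out
E: has spelt, so not paleo; has anchovy, so not fish-free — reject
F: has sesame, so not sesame-free — out
G: has corn syrup, so not paleo — reject
H: not usable as a binder; has egg white, so not egg-free — no
I: has milk powder, so not paleo; has honey, so not honey-free — no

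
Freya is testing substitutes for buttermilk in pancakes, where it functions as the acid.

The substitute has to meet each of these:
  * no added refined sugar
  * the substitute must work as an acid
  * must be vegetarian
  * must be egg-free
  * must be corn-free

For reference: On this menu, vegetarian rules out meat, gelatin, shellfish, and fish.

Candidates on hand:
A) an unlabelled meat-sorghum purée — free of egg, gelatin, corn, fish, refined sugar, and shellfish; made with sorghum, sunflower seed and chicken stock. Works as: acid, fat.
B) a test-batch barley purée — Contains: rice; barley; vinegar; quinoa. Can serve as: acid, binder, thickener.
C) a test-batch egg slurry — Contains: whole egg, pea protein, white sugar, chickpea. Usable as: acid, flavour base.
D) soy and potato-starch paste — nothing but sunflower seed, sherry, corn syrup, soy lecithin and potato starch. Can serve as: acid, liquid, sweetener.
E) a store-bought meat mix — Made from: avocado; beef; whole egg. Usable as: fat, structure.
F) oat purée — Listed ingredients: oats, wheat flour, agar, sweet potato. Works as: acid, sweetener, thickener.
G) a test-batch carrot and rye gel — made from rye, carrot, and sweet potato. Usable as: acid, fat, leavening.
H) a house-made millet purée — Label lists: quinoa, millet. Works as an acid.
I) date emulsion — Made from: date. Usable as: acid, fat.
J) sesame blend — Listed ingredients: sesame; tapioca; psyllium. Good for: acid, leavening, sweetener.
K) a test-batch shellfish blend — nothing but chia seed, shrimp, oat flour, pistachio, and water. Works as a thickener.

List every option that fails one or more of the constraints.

A, C, D, E, K

A: has chicken stock, so not vegetarian — reject
B: works as an acid, no refined sugar, no corn — OK
C: has white sugar, so not no-added-sugar; has whole egg, so not egg-free — reject
D: has corn syrup, so not corn-free — no
E: not usable as an acid; has beef, so not vegetarian (and 1 more) — no
F: oats and wheat flour etc. — none of it excluded — OK
G: no refined sugar, no egg — valid
H: only millet and quinoa; none excluded — valid
I: works as an acid, no corn, no egg — valid
J: vegetarian, no refined sugar — OK
K: not usable as an acid; has shrimp, so not vegetarian — reject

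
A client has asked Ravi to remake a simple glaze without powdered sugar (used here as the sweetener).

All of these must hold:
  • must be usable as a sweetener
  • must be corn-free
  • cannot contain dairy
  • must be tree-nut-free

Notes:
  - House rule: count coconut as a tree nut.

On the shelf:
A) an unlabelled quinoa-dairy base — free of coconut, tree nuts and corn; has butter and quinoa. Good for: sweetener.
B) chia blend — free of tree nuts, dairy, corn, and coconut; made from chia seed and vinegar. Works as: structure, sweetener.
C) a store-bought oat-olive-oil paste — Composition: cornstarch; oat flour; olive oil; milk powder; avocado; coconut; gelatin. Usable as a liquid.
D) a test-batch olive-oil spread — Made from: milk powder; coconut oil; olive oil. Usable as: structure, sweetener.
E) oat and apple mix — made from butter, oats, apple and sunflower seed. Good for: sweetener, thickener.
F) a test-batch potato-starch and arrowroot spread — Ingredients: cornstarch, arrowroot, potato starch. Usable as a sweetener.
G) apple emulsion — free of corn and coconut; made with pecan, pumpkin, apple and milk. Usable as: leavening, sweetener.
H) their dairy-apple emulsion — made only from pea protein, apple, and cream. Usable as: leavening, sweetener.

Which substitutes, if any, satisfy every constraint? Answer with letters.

A: has butter, so not dairy-free — no
B: no dairy, no corn — OK
C: not usable as a sweetener; has milk powder, so not dairy-free (and 2 more) — reject
D: has milk powder, so not dairy-free; has coconut oil, so not tree-nut-free — out
E: has butter, so not dairy-free — out
F: has cornstarch, so not corn-free — out
G: has milk, so not dairy-free; has pecan, so not tree-nut-free — reject
H: has cream, so not dairy-free — no

B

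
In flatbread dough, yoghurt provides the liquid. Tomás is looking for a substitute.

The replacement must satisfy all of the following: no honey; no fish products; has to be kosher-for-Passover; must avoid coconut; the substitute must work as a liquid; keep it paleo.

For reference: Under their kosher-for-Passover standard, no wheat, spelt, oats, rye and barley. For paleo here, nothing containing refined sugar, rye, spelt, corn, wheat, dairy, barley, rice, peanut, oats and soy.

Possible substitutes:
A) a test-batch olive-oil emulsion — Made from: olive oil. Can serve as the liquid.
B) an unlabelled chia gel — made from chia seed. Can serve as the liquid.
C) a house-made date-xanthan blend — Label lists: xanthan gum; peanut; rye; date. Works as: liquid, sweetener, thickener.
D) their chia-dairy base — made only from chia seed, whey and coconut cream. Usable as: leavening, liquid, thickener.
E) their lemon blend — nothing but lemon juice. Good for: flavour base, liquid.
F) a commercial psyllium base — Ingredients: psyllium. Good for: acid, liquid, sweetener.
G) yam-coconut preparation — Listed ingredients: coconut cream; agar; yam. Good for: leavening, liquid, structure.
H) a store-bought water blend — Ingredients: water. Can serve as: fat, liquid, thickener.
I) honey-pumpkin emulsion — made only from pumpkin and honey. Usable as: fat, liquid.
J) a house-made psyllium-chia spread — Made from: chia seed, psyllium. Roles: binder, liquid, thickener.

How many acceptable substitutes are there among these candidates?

6

A: works as a liquid, kosher-for-Passover, paleo — valid
B: kosher-for-Passover, no fish — keep
C: has rye, so not kosher-for-Passover; has peanut, so not paleo — reject
D: has whey, so not paleo; has coconut cream, so not coconut-free — no
E: kosher-for-Passover, no coconut — OK
F: works as a liquid, no fish, paleo — valid
G: has coconut cream, so not coconut-free — out
H: all constraints satisfied — valid
I: has honey, so not honey-free — out
J: only chia seed and psyllium; none excluded — OK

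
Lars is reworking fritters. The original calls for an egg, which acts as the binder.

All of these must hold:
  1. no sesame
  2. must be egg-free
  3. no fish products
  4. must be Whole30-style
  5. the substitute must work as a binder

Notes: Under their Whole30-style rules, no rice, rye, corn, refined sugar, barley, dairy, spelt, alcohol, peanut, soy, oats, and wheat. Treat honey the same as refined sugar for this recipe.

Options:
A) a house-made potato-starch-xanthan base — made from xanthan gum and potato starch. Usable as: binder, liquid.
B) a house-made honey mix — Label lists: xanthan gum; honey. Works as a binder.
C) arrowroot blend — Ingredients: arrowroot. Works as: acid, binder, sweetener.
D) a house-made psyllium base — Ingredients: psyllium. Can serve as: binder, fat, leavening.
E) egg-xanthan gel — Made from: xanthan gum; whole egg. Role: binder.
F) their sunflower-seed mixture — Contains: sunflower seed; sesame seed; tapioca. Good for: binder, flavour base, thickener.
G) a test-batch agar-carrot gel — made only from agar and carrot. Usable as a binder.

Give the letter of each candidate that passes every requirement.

A, C, D, G

A: all constraints satisfied — keep
B: has honey, so not Whole30-style — out
C: no sesame, no egg — OK
D: only psyllium; none excluded — OK
E: has whole egg, so not egg-free — reject
F: has sesame seed, so not sesame-free — no
G: only agar and carrot; none excluded — OK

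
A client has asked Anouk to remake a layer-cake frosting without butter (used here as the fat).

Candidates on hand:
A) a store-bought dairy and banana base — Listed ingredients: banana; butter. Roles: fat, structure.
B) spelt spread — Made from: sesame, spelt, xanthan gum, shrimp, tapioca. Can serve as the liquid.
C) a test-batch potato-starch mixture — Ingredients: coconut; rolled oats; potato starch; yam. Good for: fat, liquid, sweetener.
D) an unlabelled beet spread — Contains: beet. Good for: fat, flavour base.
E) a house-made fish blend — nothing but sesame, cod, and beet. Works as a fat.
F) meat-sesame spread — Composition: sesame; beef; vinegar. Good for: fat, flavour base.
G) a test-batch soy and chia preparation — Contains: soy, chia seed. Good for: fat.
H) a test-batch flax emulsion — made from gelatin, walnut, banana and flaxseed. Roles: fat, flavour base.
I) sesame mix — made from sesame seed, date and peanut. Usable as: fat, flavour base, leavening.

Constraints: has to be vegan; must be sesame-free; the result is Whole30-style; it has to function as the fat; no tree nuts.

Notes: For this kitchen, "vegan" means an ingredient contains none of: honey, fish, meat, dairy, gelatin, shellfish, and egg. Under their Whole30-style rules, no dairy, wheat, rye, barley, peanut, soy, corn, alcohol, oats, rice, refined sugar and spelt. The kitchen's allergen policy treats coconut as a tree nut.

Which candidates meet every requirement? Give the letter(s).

A: has butter, so not vegan; has butter, so not Whole30-style — out
B: not usable as a fat; has shrimp, so not vegan (and 2 more) — no
C: has rolled oats, so not Whole30-style; has coconut, so not tree-nut-free — no
D: only beet; none excluded — valid
E: has cod, so not vegan; has sesame, so not sesame-free — reject
F: has beef, so not vegan; has sesame, so not sesame-free — no
G: has soy, so not Whole30-style — no
H: has gelatin, so not vegan; has walnut, so not tree-nut-free — out
I: has peanut, so not Whole30-style; has sesame seed, so not sesame-free — out

D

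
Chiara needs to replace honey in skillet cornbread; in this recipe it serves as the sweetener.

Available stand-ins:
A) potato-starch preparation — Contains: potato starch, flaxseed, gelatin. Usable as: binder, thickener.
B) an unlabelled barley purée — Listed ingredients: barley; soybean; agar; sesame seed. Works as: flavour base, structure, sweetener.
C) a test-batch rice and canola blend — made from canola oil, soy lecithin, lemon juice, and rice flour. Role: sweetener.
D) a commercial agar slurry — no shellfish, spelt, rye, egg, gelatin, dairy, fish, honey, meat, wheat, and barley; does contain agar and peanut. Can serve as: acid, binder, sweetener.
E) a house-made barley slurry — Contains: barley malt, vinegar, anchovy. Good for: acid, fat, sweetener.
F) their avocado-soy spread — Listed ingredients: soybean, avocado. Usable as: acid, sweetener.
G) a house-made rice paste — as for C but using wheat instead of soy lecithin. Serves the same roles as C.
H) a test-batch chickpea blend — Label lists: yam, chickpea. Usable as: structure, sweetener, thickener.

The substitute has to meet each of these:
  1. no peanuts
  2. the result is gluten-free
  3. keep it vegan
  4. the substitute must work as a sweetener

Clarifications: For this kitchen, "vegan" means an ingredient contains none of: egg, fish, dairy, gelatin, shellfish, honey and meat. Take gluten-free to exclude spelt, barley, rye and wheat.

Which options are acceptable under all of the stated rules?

C, F, H

A: not usable as a sweetener; has gelatin, so not vegan — reject
B: has barley, so not gluten-free — out
C: rice flour and soy lecithin etc. — none of it excluded — keep
D: has peanut, so not peanut-free — reject
E: has anchovy, so not vegan; has barley malt, so not gluten-free — reject
F: only soybean and avocado; none excluded — valid
G: has wheat, so not gluten-free — reject
H: every rule checks out — OK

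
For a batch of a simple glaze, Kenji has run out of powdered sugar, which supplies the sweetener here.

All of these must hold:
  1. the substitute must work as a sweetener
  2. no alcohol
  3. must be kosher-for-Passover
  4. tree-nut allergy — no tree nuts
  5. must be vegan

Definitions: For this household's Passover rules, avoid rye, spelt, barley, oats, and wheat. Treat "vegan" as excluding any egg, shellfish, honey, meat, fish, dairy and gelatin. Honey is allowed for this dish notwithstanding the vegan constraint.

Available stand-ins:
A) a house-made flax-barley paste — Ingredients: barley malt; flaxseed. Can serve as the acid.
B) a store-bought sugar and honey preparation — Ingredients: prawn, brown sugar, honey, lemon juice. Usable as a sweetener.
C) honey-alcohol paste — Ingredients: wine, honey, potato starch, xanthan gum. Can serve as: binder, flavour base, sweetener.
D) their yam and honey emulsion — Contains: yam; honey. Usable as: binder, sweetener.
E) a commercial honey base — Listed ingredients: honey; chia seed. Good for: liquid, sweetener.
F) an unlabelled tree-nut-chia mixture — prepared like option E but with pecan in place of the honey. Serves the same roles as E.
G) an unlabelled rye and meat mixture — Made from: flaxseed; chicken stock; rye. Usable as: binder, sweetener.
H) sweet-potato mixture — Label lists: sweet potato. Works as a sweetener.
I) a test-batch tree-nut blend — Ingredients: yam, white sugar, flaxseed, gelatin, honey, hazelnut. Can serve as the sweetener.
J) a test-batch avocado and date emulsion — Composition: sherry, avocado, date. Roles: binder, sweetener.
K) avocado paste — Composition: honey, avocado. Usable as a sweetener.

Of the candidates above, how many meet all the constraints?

4

A: not usable as a sweetener; has barley malt, so not kosher-for-Passover — reject
B: has prawn, so not vegan — no
C: has wine, so not alcohol-free — reject
D: honey is permitted under the vegan carve-out; nothing else excluded — keep
E: honey is permitted under the vegan carve-out; nothing else excluded — OK
F: has pecan, so not tree-nut-free — out
G: has rye, so not kosher-for-Passover; has chicken stock, so not vegan — reject
H: all constraints satisfied — valid
I: has gelatin, so not vegan; has hazelnut, so not tree-nut-free — reject
J: has sherry, so not alcohol-free — no
K: honey is permitted under the vegan carve-out; nothing else excluded — keep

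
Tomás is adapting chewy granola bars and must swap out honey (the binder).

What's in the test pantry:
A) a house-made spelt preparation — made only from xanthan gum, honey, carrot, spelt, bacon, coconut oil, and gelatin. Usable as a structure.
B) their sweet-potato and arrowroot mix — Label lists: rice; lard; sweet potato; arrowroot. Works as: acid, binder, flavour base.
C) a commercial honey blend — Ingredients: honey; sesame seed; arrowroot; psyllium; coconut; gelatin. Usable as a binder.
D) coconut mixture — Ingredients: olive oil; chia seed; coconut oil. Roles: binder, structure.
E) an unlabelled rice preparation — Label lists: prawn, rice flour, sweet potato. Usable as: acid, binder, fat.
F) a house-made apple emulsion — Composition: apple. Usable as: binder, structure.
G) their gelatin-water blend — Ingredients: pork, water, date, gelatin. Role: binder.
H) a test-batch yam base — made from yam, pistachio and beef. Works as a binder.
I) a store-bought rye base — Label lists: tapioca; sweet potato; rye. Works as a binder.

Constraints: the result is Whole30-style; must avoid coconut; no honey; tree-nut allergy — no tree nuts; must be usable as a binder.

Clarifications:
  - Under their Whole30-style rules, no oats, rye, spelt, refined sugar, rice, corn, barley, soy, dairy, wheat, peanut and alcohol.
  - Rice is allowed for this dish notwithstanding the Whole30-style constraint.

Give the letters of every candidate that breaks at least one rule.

A, C, D, H, I

A: not usable as a binder; has spelt, so not Whole30-style (and 2 more) — out
B: rice is permitted under the Whole30-style carve-out; nothing else excluded — valid
C: has honey, so not honey-free; has coconut, so not coconut-free — no
D: has coconut oil, so not coconut-free — no
E: rice is permitted under the Whole30-style carve-out; nothing else excluded — OK
F: nothing on the exclusion list — OK
G: gelatin and pork etc. — none of it excluded — OK
H: has pistachio, so not tree-nut-free — reject
I: has rye, so not Whole30-style — reject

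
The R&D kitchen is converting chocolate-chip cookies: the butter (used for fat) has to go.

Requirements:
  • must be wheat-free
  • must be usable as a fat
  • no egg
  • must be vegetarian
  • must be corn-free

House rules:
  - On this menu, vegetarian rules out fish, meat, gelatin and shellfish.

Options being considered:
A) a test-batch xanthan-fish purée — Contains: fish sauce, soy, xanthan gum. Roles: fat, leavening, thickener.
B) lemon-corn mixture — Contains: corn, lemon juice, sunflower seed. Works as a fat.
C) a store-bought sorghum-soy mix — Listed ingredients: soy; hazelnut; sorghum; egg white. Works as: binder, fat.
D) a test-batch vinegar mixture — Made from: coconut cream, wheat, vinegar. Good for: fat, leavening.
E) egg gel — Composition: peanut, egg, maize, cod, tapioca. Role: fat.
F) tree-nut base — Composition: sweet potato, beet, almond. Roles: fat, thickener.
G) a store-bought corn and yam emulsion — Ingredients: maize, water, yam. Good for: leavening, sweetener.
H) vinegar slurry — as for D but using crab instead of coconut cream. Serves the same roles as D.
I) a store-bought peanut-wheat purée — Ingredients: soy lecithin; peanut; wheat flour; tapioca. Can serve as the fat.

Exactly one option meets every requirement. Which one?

F

A: has fish sauce, so not vegetarian — no
B: has corn, so not corn-free — no
C: has egg white, so not egg-free — out
D: has wheat, so not wheat-free — out
E: has cod, so not vegetarian; has maize, so not corn-free (and 1 more) — no
F: vegetarian, no egg — OK
G: not usable as a fat; has maize, so not corn-free — reject
H: has crab, so not vegetarian; has wheat, so not wheat-free — no
I: has wheat flour, so not wheat-free — out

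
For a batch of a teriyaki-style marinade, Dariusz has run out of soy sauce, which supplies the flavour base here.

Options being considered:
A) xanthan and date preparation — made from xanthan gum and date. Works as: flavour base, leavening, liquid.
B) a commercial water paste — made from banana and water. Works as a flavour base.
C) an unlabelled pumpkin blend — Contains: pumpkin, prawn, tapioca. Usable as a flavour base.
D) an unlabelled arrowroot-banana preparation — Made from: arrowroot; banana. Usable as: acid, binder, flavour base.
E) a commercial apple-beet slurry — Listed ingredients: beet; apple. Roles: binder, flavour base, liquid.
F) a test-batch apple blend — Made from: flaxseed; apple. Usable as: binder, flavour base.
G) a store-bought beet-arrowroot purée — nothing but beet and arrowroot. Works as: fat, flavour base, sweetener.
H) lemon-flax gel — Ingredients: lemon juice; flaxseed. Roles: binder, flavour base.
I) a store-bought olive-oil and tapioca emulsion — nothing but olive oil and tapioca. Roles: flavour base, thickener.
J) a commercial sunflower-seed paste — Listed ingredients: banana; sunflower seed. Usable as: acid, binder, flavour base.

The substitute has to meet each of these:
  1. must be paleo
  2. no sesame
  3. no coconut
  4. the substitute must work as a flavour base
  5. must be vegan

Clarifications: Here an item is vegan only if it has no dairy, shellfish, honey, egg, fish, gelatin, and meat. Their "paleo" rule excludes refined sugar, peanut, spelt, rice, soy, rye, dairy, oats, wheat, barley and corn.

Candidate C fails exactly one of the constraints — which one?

usable as a flavour base: satisfied
vegan: has prawn — fails
paleo: satisfied
coconut-free: satisfied
sesame-free: satisfied

vegan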